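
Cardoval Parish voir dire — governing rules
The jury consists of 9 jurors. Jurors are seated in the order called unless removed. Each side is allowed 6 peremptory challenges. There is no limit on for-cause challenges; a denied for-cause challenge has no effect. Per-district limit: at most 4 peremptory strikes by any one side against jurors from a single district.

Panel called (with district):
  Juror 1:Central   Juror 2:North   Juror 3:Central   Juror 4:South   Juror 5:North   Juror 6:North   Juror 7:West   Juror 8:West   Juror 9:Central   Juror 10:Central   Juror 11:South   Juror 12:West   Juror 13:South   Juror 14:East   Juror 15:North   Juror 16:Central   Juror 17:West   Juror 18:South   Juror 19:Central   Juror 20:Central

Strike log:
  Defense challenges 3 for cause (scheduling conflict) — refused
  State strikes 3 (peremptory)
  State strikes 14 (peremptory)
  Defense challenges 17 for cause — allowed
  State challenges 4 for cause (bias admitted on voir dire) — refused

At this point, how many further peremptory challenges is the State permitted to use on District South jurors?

State peremptories so far: #3, #14 — 2 of 6 used, 4 left overall.
Against District South: none yet — per-district cap 4 leaves 4.
Binding limit: min(4, 4) = 4.

4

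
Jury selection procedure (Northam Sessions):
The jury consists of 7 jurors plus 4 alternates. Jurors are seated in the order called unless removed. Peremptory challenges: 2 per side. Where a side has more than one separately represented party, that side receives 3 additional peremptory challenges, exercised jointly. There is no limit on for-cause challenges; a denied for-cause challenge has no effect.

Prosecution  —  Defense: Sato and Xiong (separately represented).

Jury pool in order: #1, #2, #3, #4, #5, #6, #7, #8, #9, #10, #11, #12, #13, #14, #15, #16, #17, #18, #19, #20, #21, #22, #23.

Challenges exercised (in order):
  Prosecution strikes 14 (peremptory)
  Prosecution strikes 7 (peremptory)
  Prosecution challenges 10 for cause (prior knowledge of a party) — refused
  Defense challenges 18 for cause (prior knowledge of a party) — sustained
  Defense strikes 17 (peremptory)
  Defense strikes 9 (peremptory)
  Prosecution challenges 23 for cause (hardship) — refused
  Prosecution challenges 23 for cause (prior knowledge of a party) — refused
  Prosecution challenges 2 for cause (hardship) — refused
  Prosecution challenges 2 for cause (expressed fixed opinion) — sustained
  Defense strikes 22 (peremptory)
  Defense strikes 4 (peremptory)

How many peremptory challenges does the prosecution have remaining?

Prosecution allotment: 2.
Prosecution peremptories used: #14, #7 — 2 (for-cause on #10, #23, #23, #2, #2 don't count).
Remaining: 2 − 2 = 0.

0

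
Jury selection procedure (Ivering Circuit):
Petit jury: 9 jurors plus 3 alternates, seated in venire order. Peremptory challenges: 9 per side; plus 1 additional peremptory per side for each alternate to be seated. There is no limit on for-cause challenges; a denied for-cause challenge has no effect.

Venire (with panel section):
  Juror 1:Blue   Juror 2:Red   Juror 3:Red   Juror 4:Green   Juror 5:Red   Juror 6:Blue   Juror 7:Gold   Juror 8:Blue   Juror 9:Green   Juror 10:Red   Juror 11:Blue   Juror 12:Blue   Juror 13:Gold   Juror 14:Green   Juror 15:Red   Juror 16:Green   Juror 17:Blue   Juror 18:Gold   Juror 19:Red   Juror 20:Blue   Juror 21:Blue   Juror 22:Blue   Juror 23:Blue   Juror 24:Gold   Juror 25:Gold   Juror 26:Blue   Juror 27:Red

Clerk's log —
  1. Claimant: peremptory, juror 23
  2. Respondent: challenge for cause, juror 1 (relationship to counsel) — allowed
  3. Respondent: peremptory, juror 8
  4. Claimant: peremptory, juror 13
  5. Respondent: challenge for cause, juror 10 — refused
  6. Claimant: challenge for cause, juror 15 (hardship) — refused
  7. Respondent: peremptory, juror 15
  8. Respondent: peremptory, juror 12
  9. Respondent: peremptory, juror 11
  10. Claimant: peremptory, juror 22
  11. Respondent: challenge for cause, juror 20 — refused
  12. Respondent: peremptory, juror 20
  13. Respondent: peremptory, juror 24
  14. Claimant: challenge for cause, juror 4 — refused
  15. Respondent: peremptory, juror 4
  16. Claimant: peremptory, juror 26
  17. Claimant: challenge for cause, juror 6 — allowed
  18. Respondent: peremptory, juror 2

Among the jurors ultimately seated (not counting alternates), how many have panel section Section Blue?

1

Removed: #1, #2, #4, #6, #8, #11, #12, #13, #15, #20, #22, #23, #24, #26.
Seated jurors 1–9: #3, #5, #7, #9, #10, #14, #16, #17, #18 (alternates #19, #21, #25 not counted).
Of those, in Section Blue: #17 → 1.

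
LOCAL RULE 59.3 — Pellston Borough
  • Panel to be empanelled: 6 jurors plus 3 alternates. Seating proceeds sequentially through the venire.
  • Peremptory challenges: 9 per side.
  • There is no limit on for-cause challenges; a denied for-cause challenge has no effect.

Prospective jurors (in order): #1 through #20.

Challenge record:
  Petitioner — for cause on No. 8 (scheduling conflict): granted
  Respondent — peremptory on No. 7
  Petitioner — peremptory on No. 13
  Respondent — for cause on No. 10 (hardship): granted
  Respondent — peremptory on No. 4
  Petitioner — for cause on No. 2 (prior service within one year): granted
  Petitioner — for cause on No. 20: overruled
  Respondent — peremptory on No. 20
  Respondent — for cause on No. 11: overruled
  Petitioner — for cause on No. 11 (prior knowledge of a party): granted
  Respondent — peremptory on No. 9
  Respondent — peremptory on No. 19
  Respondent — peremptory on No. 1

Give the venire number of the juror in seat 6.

15

Removed: #1, #2, #4, #7, #8, #9, #10, #11, #13, #19, #20.
Seating in order: seats 1–6 → #3, #5, #6, #12, #14, #15; alternates → #16, #17, #18.
So seat 6 is #15.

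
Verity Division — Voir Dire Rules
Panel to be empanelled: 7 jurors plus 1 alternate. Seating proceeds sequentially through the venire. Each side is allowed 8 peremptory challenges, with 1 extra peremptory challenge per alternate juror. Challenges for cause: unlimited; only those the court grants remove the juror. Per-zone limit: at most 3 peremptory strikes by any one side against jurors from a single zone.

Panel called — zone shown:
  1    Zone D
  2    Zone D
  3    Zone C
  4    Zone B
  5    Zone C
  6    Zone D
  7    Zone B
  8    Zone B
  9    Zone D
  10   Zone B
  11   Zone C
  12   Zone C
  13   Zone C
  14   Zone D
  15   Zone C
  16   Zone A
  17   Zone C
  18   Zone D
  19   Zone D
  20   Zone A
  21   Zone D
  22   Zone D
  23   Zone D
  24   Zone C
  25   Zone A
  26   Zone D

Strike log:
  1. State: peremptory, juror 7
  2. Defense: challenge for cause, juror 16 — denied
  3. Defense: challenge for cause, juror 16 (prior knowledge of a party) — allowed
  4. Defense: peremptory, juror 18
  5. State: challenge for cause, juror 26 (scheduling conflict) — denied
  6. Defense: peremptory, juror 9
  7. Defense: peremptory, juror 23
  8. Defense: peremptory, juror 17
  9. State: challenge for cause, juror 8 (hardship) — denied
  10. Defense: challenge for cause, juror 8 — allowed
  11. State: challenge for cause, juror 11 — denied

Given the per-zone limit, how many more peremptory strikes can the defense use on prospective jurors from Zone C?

Defense peremptories so far: #18, #9, #23, #17 — 4 of 9 used, 5 left overall.
Against Zone C: #17 — 1 used; per-zone cap 3 leaves 2.
Binding limit: min(5, 2) = 2.

2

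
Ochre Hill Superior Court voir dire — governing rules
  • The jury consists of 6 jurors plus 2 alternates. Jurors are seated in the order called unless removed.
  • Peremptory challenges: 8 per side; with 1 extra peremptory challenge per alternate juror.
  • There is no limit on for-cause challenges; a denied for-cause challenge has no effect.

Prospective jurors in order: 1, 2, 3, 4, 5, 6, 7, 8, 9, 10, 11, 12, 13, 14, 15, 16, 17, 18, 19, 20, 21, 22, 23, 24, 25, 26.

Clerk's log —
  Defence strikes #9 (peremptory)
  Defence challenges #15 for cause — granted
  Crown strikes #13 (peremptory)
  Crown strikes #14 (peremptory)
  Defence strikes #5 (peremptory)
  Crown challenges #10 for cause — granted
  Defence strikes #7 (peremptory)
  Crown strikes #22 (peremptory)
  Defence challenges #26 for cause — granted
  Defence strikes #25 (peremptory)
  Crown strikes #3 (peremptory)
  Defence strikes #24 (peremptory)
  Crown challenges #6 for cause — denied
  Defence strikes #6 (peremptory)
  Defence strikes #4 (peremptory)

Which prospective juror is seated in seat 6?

Removed: #3, #4, #5, #6, #7, #9, #10, #13, #14, #15, #22, #24, #25, #26.
Filling seats in venire order through position 6: #1, #2, #8, #11, #12, #16.
So seat 6 is #16.

16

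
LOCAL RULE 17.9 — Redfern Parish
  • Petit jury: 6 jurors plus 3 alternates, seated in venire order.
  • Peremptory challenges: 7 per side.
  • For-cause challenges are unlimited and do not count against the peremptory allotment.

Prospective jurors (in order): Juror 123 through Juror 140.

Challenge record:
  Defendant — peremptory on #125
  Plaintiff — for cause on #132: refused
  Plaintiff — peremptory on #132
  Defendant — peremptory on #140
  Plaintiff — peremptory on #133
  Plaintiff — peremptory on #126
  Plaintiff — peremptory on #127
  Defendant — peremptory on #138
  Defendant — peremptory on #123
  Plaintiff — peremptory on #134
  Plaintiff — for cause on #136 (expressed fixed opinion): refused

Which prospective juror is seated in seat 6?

Removed: #123, #125, #126, #127, #132, #133, #134, #138, #140. (#136 stays — for-cause denied.)
Filling seats in venire order through position 6: #124, #128, #129, #130, #131, #135.
So seat 6 is #135.

135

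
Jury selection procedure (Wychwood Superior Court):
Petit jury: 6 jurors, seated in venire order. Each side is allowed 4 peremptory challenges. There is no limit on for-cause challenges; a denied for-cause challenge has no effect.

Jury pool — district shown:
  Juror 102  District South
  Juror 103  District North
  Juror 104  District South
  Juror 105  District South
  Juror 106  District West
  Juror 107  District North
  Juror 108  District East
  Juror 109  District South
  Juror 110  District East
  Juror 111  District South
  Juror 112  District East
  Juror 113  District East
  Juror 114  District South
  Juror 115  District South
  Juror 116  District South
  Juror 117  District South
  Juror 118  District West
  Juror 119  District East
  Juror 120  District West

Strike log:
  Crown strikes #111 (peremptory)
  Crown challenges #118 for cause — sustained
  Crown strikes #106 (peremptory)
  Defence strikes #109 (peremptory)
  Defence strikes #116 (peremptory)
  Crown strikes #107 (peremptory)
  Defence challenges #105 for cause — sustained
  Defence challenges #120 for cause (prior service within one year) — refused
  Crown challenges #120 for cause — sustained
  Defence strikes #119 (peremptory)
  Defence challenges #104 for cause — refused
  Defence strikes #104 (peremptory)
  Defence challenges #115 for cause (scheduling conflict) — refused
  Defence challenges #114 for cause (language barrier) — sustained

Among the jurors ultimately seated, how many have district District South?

Removed: #104, #105, #106, #107, #109, #111, #114, #116, #118, #119, #120.
Seated jurors 1–6: #102, #103, #108, #110, #112, #113.
Of those, in District South: #102 → 1.

1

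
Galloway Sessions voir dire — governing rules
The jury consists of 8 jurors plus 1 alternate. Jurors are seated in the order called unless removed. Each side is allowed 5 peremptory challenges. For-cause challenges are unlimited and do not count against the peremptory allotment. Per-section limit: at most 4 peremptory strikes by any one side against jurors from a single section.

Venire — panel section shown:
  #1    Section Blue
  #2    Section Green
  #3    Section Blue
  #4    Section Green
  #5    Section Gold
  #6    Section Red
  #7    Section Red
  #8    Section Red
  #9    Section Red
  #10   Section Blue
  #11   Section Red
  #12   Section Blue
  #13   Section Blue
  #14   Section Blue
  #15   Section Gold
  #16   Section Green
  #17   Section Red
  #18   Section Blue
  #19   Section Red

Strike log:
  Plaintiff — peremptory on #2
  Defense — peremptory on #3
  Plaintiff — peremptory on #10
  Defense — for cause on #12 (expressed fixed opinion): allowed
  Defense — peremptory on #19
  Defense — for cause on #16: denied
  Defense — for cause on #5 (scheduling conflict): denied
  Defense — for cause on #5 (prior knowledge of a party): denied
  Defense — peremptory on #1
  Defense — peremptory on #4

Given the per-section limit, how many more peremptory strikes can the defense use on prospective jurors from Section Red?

Defense peremptories so far: #3, #19, #1, #4 — 4 of 5 used, 1 left overall.
Against Section Red: #19 — 1 used; per-section cap 4 leaves 3.
Binding limit: min(1, 3) = 1.

1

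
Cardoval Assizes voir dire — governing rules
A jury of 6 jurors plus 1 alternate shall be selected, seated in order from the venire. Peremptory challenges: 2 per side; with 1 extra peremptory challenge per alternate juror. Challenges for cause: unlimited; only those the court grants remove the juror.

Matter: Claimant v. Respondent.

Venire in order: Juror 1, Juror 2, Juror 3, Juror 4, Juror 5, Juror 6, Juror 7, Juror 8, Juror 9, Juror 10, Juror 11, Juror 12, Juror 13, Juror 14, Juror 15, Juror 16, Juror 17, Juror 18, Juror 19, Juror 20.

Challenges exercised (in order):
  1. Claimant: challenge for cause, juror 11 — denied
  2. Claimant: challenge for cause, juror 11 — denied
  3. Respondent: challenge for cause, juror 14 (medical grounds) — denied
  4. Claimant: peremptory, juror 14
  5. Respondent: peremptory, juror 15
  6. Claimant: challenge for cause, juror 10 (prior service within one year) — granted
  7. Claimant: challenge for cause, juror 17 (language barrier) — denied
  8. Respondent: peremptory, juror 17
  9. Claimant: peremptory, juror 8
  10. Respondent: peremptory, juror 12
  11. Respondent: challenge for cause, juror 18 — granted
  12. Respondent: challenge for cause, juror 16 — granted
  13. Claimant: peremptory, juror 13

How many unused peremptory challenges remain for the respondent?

Respondent allotment: 2 base + 1 × 1 alternate = 3.
Respondent peremptories used: #15, #17, #12 — 3 (for-cause on #14, #18, #16 don't count).
Remaining: 3 − 3 = 0.

0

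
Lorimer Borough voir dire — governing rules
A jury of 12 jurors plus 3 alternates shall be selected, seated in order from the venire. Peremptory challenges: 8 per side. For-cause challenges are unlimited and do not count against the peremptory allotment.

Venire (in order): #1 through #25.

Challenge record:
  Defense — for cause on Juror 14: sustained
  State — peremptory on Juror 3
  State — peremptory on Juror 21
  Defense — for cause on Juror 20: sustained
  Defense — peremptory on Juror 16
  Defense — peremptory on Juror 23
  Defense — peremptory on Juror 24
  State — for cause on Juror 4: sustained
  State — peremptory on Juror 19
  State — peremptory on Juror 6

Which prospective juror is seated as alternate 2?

22

Removed: #3, #4, #6, #14, #16, #19, #20, #21, #23, #24.
Seating in order: seats 1–12 → #1, #2, #5, #7, #8, #9, #10, #11, #12, #13, #15, #17; alternates → #18, #22, #25.
So alternate 2 is #22.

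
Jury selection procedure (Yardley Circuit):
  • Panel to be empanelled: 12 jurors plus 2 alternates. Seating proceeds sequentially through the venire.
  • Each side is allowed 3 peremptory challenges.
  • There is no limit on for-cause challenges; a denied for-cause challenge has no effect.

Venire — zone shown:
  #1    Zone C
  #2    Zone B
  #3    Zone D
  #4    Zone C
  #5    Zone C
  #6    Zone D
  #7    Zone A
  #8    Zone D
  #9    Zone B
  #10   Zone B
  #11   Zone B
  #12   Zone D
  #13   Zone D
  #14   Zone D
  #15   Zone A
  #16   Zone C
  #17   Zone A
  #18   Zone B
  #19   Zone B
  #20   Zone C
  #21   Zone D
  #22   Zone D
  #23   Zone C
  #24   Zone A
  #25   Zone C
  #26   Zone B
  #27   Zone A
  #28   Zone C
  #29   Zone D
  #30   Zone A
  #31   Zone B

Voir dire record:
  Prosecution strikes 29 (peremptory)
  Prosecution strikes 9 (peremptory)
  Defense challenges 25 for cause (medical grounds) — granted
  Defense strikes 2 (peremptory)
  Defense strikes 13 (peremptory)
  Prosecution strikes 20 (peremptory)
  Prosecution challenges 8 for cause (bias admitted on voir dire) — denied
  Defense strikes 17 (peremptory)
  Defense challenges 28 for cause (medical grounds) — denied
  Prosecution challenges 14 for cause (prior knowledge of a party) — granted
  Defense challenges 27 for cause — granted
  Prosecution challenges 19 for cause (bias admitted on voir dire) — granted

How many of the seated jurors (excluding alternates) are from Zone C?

Removed: #2, #9, #13, #14, #17, #19, #20, #25, #27, #29.
Seated jurors 1–12: #1, #3, #4, #5, #6, #7, #8, #10, #11, #12, #15, #16 (alternates #18, #21 not counted).
Of those, in Zone C: #1, #4, #5, #16 → 4.

4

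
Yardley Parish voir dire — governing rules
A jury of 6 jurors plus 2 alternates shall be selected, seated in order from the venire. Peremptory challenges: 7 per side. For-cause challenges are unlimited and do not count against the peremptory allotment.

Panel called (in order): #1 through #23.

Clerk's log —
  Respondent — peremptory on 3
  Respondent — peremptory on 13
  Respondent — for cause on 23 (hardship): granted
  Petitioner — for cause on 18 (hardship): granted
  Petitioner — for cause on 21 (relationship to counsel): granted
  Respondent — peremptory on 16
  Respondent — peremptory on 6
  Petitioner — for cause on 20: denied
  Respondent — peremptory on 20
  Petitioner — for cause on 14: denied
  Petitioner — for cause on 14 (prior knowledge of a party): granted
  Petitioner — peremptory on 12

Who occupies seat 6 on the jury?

8

Removed: #3, #6, #12, #13, #14, #16, #18, #20, #21, #23.
Seating in order: seats 1–6 → #1, #2, #4, #5, #7, #8; alternates → #9, #10.
So seat 6 is #8.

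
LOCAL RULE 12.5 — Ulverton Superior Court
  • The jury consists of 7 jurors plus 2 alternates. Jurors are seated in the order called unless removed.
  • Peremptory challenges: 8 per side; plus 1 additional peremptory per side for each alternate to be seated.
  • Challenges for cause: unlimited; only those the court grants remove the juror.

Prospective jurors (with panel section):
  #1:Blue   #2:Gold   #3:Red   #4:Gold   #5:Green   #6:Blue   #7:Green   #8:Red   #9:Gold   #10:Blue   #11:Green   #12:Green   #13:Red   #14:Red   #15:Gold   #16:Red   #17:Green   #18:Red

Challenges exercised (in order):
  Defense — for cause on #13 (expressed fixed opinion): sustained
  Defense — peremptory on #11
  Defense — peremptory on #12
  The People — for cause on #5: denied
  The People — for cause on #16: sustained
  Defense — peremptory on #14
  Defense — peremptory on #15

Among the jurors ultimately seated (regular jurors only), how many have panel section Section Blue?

Removed: #11, #12, #13, #14, #15, #16.
Seated jurors 1–7: #1, #2, #3, #4, #5, #6, #7 (alternates #8, #9 not counted).
Of those, in Section Blue: #1, #6 → 2.

2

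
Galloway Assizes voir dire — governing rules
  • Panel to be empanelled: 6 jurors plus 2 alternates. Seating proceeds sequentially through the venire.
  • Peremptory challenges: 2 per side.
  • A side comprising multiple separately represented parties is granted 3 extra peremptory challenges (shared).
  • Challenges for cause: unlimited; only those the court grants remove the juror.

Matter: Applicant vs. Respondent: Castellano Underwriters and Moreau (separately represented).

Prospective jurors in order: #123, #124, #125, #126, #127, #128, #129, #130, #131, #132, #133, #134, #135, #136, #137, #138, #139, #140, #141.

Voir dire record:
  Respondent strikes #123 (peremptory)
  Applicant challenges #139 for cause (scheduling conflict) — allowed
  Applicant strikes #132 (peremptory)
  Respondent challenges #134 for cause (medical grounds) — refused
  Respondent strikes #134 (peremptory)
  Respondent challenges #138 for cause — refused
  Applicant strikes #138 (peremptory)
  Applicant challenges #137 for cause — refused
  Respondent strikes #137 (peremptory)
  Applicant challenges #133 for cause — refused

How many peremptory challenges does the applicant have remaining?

0

Applicant allotment: 2.
Applicant peremptories used: #132, #138 — 2 (for-cause on #139, #137, #133 don't count).
Remaining: 2 − 2 = 0.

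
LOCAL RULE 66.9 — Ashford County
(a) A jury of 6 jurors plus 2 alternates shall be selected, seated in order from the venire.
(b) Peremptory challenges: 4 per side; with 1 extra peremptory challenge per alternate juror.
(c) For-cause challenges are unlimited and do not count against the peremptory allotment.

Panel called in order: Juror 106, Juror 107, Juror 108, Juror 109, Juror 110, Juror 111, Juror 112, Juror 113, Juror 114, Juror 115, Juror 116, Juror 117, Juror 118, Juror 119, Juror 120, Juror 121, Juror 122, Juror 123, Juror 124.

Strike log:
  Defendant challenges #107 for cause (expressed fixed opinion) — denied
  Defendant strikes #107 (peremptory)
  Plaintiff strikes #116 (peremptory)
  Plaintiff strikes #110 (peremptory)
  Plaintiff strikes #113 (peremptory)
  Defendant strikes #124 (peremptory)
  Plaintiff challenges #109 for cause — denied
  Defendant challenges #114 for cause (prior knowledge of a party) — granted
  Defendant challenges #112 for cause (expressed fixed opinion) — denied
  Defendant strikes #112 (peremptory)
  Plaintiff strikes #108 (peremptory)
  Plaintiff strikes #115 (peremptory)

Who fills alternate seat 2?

Removed: #107, #108, #110, #112, #113, #114, #115, #116, #124. (#109 stays — for-cause denied.)
Filling seats in venire order through position 8: #106, #109, #111, #117, #118, #119, #120, #121.
So alternate 2 is #121.

121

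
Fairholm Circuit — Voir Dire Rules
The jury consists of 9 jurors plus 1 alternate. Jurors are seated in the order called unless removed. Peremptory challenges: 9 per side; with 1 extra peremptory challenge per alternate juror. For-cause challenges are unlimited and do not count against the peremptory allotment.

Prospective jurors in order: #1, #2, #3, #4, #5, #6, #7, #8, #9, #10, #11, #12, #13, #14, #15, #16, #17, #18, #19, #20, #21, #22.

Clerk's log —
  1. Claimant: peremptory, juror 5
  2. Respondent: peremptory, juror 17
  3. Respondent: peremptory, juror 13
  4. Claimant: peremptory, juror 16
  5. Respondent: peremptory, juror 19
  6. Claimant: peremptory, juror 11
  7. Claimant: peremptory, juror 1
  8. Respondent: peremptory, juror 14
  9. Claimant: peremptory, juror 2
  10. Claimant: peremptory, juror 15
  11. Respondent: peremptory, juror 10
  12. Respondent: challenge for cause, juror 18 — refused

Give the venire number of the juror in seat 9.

20

Removed: #1, #2, #5, #10, #11, #13, #14, #15, #16, #17, #19. (#18 stays — for-cause denied.)
Seating in order: seats 1–9 → #3, #4, #6, #7, #8, #9, #12, #18, #20; alternates → #21.
So seat 9 is #20.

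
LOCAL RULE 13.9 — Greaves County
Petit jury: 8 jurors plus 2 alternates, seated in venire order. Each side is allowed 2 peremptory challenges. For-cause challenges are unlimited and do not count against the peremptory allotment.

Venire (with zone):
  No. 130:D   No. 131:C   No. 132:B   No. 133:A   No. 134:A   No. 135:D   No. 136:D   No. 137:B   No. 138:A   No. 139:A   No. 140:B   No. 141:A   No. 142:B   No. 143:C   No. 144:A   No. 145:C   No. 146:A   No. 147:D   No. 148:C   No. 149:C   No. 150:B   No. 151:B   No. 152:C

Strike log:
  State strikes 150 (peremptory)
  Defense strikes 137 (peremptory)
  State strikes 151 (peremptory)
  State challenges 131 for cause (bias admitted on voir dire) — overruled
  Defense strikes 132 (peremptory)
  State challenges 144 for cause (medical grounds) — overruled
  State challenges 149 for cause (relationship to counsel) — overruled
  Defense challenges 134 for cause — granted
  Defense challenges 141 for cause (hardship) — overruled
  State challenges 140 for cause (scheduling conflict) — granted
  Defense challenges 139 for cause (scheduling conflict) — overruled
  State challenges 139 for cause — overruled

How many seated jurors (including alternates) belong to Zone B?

1

Removed: #132, #134, #137, #140, #150, #151.
Seated (10 incl. alternates): #130, #131, #133, #135, #136, #138, #139, #141, #142, #143.
Of those, in Zone B: #142 → 1.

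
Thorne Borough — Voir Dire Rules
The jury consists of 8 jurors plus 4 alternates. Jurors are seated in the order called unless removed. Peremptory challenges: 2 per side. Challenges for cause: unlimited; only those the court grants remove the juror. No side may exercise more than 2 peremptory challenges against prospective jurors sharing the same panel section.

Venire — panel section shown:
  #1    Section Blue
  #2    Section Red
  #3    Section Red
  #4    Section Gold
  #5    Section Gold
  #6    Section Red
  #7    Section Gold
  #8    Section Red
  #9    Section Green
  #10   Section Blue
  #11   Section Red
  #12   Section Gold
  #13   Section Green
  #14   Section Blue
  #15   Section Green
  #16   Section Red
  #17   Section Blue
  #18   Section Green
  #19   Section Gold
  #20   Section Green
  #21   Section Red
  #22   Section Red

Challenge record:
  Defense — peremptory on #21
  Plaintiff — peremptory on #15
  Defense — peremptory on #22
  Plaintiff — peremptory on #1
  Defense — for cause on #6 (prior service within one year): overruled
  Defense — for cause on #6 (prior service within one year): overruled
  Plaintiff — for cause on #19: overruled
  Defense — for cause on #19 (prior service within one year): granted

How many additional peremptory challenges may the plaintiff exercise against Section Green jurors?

0

Plaintiff peremptories so far: #15, #1 — 2 of 2 used, 0 left overall.
Against Section Green: #15 — 1 used; per-section cap 2 leaves 1.
Binding limit: min(0, 1) = 0.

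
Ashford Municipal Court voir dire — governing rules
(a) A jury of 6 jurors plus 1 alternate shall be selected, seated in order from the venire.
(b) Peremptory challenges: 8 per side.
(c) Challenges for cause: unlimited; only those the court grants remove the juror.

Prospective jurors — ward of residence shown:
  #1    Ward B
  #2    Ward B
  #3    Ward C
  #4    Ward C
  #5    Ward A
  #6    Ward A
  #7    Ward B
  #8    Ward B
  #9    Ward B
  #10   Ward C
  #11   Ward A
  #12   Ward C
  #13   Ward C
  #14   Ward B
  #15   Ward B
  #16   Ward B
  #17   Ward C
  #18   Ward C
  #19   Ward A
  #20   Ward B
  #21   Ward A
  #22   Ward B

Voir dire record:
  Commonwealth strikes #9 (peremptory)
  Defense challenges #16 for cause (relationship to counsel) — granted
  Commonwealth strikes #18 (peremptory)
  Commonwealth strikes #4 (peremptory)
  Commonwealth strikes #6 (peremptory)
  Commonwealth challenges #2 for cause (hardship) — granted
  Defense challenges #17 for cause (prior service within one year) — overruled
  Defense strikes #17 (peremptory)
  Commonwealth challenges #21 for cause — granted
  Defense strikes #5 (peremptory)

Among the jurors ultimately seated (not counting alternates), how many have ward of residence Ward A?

Removed: #2, #4, #5, #6, #9, #16, #17, #18, #21.
Seated jurors 1–6: #1, #3, #7, #8, #10, #11 (alternates #12 not counted).
Of those, in Ward A: #11 → 1.

1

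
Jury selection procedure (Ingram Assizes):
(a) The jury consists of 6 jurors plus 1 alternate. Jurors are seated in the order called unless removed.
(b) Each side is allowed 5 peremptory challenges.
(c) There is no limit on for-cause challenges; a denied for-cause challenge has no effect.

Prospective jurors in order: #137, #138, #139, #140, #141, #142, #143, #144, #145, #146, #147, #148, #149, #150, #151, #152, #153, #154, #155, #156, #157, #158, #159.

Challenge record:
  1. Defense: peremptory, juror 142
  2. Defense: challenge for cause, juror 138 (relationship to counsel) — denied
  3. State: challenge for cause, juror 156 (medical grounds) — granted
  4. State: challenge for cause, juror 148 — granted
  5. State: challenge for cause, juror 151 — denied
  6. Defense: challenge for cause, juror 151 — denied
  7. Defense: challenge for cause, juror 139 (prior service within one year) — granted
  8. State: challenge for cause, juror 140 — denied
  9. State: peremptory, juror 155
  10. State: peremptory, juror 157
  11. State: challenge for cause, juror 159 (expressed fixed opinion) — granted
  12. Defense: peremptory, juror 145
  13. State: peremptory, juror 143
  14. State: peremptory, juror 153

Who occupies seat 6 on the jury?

146

Removed: #139, #142, #143, #145, #148, #153, #155, #156, #157, #159. (#138, #140, #151 stay — for-cause denied.)
Filling seats in venire order through position 6: #137, #138, #140, #141, #144, #146.
So seat 6 is #146.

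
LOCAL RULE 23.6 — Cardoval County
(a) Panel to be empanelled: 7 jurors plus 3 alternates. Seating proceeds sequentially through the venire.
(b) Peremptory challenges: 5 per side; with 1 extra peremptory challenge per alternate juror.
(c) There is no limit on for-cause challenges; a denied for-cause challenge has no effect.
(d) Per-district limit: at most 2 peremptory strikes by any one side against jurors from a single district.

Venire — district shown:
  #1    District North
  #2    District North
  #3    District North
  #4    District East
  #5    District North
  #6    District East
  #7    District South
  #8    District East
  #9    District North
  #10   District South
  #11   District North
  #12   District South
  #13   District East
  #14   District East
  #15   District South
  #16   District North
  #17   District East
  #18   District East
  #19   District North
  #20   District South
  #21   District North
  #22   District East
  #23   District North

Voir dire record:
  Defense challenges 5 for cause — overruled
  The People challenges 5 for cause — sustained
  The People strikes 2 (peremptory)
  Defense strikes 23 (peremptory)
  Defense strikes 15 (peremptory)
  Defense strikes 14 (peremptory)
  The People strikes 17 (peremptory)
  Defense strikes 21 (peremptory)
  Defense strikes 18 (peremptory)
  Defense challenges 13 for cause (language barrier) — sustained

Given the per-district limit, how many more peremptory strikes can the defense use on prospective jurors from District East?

Defense peremptories so far: #23, #15, #14, #21, #18 — 5 of 8 used, 3 left overall.
Against District East: #14, #18 — 2 used; per-district cap 2 leaves 0.
Binding limit: min(3, 0) = 0.

0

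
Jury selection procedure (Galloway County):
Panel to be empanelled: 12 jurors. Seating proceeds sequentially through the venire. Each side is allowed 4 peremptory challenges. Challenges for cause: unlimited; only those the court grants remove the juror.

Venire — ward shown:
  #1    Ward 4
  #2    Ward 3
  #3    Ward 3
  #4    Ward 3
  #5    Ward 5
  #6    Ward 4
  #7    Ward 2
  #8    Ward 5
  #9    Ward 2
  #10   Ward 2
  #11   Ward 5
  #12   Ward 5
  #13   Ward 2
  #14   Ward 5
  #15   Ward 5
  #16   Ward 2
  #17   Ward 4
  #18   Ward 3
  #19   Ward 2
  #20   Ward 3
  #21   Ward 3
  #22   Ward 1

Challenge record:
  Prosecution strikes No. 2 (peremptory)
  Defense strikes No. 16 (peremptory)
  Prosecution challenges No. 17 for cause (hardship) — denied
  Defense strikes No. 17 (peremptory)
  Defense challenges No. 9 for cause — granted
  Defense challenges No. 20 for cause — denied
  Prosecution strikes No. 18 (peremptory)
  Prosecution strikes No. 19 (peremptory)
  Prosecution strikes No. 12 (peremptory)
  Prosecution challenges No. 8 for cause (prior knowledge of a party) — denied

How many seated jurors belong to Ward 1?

Removed: #2, #9, #12, #16, #17, #18, #19.
Seated jurors 1–12: #1, #3, #4, #5, #6, #7, #8, #10, #11, #13, #14, #15.
None of those are in Ward 1 → 0.

0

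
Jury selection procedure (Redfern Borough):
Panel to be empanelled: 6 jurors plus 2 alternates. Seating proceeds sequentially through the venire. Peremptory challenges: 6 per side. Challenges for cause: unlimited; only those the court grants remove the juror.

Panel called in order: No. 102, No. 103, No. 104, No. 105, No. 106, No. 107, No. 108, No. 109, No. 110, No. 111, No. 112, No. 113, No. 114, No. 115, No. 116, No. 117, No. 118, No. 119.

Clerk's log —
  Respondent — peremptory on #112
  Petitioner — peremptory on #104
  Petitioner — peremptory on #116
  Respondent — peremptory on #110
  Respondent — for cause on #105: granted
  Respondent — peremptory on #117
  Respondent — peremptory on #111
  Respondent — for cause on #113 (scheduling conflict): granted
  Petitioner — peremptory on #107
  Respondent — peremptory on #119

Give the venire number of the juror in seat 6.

Removed: #104, #105, #107, #110, #111, #112, #113, #116, #117, #119.
Seating in order: seats 1–6 → #102, #103, #106, #108, #109, #114; alternates → #115, #118.
So seat 6 is #114.

114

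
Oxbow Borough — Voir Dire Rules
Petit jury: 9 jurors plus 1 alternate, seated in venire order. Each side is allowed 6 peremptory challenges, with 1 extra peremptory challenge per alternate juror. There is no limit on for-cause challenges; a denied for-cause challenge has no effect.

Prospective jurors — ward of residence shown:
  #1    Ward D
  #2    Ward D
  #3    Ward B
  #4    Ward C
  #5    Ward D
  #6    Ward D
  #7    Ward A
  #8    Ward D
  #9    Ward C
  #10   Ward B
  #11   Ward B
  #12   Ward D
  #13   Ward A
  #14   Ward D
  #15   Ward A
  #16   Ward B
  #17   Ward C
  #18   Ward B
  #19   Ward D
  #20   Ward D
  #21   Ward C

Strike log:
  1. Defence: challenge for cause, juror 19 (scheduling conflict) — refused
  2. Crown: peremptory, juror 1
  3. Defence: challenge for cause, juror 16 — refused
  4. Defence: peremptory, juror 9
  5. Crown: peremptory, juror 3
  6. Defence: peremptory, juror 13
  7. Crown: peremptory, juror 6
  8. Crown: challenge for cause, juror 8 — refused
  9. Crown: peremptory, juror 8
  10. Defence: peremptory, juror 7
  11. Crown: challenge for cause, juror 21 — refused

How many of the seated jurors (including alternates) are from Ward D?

4

Removed: #1, #3, #6, #7, #8, #9, #13.
Seated (10 incl. alternates): #2, #4, #5, #10, #11, #12, #14, #15, #16, #17.
Of those, in Ward D: #2, #5, #12, #14 → 4.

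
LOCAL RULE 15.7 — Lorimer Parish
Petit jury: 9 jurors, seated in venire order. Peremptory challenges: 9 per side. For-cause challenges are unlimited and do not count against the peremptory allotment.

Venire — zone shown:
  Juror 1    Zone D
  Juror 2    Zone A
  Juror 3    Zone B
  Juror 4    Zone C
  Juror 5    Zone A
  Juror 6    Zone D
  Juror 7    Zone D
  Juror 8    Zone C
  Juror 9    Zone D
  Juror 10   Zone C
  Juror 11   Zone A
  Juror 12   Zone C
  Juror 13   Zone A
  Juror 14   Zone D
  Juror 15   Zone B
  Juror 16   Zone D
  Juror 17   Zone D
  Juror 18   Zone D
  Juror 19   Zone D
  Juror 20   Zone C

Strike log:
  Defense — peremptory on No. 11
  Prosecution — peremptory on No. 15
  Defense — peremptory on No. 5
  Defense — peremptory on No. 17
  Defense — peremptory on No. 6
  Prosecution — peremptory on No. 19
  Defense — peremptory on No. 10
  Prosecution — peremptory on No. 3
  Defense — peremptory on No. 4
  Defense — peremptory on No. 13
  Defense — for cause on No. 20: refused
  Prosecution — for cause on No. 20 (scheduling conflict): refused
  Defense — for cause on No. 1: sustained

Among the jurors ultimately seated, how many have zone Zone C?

3

Removed: #1, #3, #4, #5, #6, #10, #11, #13, #15, #17, #19.
Seated jurors 1–9: #2, #7, #8, #9, #12, #14, #16, #18, #20.
Of those, in Zone C: #8, #12, #20 → 3.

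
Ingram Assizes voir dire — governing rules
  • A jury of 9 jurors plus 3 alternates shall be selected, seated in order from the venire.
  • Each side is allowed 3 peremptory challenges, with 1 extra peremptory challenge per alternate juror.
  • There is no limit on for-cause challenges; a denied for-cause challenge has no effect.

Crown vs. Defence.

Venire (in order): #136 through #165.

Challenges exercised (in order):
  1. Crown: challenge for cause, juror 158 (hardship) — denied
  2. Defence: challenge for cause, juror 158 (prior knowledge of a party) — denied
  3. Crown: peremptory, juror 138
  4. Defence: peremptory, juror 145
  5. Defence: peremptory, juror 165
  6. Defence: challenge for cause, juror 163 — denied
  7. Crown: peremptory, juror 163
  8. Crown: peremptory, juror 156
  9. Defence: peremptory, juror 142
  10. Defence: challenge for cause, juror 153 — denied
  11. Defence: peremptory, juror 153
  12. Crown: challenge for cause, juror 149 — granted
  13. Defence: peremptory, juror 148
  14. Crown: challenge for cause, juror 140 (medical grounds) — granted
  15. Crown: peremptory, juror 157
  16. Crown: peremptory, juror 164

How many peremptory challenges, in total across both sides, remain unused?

2

Crown allotment: 3 base + 1 × 3 alternates = 6. Defence allotment: 3 base + 1 × 3 alternates = 6.
Crown peremptories used: #138, #163, #156, #157, #164 — 5 (for-cause on #158, #149, #140 don't count).
Defence peremptories used: #145, #165, #142, #153, #148 — 5 (for-cause on #158, #163, #153 don't count).
Remaining: (6 − 5) + (6 − 5) = 2.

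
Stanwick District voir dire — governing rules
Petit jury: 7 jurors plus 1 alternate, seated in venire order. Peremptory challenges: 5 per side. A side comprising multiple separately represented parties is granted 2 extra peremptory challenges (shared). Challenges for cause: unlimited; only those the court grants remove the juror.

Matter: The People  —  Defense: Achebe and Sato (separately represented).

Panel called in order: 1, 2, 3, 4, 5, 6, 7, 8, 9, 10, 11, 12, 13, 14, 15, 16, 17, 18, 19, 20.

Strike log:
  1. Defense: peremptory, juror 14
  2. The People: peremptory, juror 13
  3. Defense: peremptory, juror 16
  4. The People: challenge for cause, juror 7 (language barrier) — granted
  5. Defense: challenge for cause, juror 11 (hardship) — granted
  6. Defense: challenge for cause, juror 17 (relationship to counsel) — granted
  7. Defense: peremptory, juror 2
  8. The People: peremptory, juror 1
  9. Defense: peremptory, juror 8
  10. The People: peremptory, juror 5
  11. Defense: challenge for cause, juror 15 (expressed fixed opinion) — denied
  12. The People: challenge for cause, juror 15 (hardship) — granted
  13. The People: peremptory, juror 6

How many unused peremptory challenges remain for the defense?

3

Defense allotment: 5 base + 2 multi-party = 7.
Defense peremptories used: #14, #16, #2, #8 — 4 (for-cause on #11, #17, #15 don't count).
Remaining: 7 − 4 = 3.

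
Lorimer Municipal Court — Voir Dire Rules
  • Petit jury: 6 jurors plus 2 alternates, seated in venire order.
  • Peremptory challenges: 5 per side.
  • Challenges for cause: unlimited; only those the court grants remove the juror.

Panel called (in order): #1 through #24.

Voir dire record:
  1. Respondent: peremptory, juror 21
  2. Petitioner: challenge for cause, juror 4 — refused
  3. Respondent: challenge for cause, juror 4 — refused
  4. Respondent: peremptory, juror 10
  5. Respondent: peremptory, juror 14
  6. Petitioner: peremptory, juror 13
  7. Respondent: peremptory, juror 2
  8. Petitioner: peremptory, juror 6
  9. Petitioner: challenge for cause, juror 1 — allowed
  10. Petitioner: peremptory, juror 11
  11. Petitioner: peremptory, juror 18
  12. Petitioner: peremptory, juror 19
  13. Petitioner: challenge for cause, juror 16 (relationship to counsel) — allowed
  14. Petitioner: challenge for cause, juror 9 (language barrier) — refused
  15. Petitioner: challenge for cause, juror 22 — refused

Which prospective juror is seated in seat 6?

9

Removed: #1, #2, #6, #10, #11, #13, #14, #16, #18, #19, #21. (#4, #9, #22 stay — for-cause denied.)
Seating in order: seats 1–6 → #3, #4, #5, #7, #8, #9; alternates → #12, #15.
So seat 6 is #9.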